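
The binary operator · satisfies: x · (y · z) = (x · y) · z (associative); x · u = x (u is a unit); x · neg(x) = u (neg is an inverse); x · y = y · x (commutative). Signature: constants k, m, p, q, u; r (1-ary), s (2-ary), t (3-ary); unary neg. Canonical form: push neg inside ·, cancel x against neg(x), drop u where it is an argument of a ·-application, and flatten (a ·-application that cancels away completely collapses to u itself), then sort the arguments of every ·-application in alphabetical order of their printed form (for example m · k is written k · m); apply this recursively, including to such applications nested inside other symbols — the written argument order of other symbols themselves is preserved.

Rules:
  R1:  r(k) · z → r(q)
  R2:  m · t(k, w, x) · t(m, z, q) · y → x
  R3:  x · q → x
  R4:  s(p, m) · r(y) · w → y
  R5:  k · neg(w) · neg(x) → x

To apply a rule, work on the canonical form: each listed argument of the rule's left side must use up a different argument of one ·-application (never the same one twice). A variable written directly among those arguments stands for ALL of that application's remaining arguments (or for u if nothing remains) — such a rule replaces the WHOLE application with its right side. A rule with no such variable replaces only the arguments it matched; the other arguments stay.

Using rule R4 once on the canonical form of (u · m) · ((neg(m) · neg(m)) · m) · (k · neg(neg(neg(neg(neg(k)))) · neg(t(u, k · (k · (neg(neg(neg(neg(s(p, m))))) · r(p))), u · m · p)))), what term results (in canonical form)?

Canonical form:  t(u, k · k · r(p) · s(p, m), m · p)
Match R4:  consume r(p), s(p, m);  w := k · k, y := p
The variable takes the whole remainder — replace the entire application.
Result:  t(u, p, m · p)

Answer: t(u, p, m · p)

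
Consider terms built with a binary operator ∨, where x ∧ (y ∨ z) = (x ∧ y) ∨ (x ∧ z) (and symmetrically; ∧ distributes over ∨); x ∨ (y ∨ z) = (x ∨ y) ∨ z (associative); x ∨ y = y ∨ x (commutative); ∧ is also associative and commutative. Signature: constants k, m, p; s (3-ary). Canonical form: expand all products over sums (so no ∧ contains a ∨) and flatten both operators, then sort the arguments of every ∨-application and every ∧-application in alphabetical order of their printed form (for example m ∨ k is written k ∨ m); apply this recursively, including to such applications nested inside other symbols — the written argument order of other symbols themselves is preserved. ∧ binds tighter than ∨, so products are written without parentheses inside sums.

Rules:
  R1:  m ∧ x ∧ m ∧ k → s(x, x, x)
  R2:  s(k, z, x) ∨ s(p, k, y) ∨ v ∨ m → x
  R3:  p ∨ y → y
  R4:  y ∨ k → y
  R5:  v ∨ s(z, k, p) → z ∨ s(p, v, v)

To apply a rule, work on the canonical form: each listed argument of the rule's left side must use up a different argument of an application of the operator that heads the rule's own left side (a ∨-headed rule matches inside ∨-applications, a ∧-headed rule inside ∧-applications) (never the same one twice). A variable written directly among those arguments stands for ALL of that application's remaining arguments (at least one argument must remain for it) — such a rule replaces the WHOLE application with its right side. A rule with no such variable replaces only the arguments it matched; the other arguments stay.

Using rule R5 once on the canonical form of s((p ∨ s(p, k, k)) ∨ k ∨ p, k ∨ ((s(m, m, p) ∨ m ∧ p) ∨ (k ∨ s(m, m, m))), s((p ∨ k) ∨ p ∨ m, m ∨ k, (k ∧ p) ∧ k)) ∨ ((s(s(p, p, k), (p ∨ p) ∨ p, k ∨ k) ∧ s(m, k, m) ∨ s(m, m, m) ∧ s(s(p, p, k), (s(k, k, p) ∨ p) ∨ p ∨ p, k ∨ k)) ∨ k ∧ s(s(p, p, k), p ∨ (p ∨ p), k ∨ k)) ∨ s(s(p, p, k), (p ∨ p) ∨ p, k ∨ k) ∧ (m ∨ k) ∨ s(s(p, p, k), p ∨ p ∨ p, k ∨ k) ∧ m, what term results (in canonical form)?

Canonical form:  k ∧ s(s(p, p, k), p ∨ p ∨ p, k ∨ k) ∨ k ∧ s(s(p, p, k), p ∨ p ∨ p, k ∨ k) ∨ m ∧ s(s(p, p, k), p ∨ p ∨ p, k ∨ k) ∨ m ∧ s(s(p, p, k), p ∨ p ∨ p, k ∨ k) ∨ s(k ∨ p ∨ p ∨ s(p, k, k), k ∨ k ∨ m ∧ p ∨ s(m, m, m) ∨ s(m, m, p), s(k ∨ m ∨ p ∨ p, k ∨ m, k ∧ k ∧ p)) ∨ s(m, k, m) ∧ s(s(p, p, k), p ∨ p ∨ p, k ∨ k) ∨ s(m, m, m) ∧ s(s(p, p, k), p ∨ p ∨ p ∨ s(k, k, p), k ∨ k)
Match R5:  consume s(k, k, p);  v := p ∨ p ∨ p, z := k
The variable takes the whole remainder — replace the entire application.
New term:  k ∧ s(s(p, p, k), p ∨ p ∨ p, k ∨ k) ∨ k ∧ s(s(p, p, k), p ∨ p ∨ p, k ∨ k) ∨ m ∧ s(s(p, p, k), p ∨ p ∨ p, k ∨ k) ∨ m ∧ s(s(p, p, k), p ∨ p ∨ p, k ∨ k) ∨ s(k ∨ p ∨ p ∨ s(p, k, k), k ∨ k ∨ m ∧ p ∨ s(m, m, m) ∨ s(m, m, p), s(k ∨ m ∨ p ∨ p, k ∨ m, k ∧ k ∧ p)) ∨ s(m, k, m) ∧ s(s(p, p, k), p ∨ p ∨ p, k ∨ k) ∨ s(m, m, m) ∧ s(s(p, p, k), k ∨ s(p, p ∨ p ∨ p, p ∨ p ∨ p), k ∨ k)

Answer: k ∧ s(s(p, p, k), p ∨ p ∨ p, k ∨ k) ∨ k ∧ s(s(p, p, k), p ∨ p ∨ p, k ∨ k) ∨ m ∧ s(s(p, p, k), p ∨ p ∨ p, k ∨ k) ∨ m ∧ s(s(p, p, k), p ∨ p ∨ p, k ∨ k) ∨ s(k ∨ p ∨ p ∨ s(p, k, k), k ∨ k ∨ m ∧ p ∨ s(m, m, m) ∨ s(m, m, p), s(k ∨ m ∨ p ∨ p, k ∨ m, k ∧ k ∧ p)) ∨ s(m, k, m) ∧ s(s(p, p, k), p ∨ p ∨ p, k ∨ k) ∨ s(m, m, m) ∧ s(s(p, p, k), k ∨ s(p, p ∨ p ∨ p, p ∨ p ∨ p), k ∨ k)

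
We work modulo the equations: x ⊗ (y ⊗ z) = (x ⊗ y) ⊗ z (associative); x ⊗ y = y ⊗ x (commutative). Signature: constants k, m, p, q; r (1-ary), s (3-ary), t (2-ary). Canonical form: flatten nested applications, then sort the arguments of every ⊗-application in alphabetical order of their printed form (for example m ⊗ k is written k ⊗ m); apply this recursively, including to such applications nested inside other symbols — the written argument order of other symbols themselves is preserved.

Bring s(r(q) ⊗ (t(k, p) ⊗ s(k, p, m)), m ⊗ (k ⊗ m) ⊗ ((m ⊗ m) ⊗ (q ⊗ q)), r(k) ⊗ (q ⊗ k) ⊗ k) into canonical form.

Answer: s(r(q) ⊗ s(k, p, m) ⊗ t(k, p), k ⊗ m ⊗ m ⊗ m ⊗ m ⊗ q ⊗ q, k ⊗ k ⊗ q ⊗ r(k))

Derivation:
Focus inside:  m ⊗ (k ⊗ m) ⊗ ((m ⊗ m) ⊗ (q ⊗ q))
Merge nested applications:  m ⊗ k ⊗ m ⊗ m ⊗ m ⊗ q ⊗ q
Sort arguments:  k ⊗ m ⊗ m ⊗ m ⊗ m ⊗ q ⊗ q
Rebuild:  s(r(q) ⊗ s(k, p, m) ⊗ t(k, p), k ⊗ m ⊗ m ⊗ m ⊗ m ⊗ q ⊗ q, k ⊗ k ⊗ q ⊗ r(k))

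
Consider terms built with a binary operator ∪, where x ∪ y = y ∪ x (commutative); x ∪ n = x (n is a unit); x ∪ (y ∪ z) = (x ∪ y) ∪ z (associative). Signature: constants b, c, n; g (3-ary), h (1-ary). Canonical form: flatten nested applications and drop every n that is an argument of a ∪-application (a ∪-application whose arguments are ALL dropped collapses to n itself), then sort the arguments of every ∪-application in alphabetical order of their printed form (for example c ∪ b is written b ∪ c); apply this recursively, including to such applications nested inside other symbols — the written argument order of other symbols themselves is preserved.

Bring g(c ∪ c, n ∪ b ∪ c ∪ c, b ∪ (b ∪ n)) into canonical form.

Descend into:  b ∪ (b ∪ n)
Merge nested applications:  b ∪ b ∪ n
Unit:  drop n
Order the arguments:  b ∪ b
Rebuild:  g(c ∪ c, b ∪ c ∪ c, b ∪ b)

Answer: g(c ∪ c, b ∪ c ∪ c, b ∪ b)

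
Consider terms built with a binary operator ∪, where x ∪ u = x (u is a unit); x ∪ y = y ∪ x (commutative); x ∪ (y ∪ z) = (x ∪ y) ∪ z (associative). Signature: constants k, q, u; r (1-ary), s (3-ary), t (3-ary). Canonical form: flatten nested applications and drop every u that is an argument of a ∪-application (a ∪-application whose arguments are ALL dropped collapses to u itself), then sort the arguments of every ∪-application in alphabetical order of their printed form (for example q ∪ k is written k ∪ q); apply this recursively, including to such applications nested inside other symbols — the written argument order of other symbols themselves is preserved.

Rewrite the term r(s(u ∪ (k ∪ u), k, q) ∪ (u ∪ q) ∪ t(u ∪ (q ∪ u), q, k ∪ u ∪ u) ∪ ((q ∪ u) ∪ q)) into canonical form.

Focus inside:  s(u ∪ (k ∪ u), k, q) ∪ (u ∪ q) ∪ t(u ∪ (q ∪ u), q, k ∪ u ∪ u) ∪ ((q ∪ u) ∪ q)
Un-nest:  s(u ∪ (k ∪ u), k, q) ∪ u ∪ q ∪ t(u ∪ (q ∪ u), q, k ∪ u ∪ u) ∪ q ∪ u ∪ q
Simplify inside:  s(u ∪ (k ∪ u), k, q)  →  s(k, k, q)
Canonicalize subterm:  t(u ∪ (q ∪ u), q, k ∪ u ∪ u)  →  t(q, q, k)
Unit:  drop u (×2)
Sort arguments:  q ∪ q ∪ q ∪ s(k, k, q) ∪ t(q, q, k)
Reassemble:  r(q ∪ q ∪ q ∪ s(k, k, q) ∪ t(q, q, k))

Answer: r(q ∪ q ∪ q ∪ s(k, k, q) ∪ t(q, q, k))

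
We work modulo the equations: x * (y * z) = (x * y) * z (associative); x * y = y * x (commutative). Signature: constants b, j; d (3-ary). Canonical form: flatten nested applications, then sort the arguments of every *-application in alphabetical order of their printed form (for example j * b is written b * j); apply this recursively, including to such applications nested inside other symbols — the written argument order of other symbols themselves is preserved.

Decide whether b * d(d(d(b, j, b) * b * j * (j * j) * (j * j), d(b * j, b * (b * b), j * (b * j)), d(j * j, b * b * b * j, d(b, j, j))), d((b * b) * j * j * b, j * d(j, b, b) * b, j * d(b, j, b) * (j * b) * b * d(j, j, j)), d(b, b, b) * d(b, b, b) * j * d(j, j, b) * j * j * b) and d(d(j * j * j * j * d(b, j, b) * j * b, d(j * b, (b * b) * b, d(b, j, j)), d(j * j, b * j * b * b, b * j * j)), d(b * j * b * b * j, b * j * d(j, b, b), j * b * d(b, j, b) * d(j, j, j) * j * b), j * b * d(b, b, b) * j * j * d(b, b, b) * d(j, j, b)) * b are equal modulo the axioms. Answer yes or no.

Answer: no — b * d(d(b * d(b, j, b) * j * j * j * j * j, d(b * j, b * b * b, b * j * j), d(j * j, b * b * b * j, d(b, j, j))), d(b * b * b * j * j, b * d(j, b, b) * j, b * b * d(b, j, b) * d(j, j, j) * j * j), b * d(b, b, b) * d(b, b, b) * d(j, j, b) * j * j * j) vs b * d(d(b * d(b, j, b) * j * j * j * j * j, d(b * j, b * b * b, d(b, j, j)), d(j * j, b * b * b * j, b * j * j)), d(b * b * b * j * j, b * d(j, b, b) * j, b * b * d(b, j, b) * d(j, j, j) * j * j), b * d(b, b, b) * d(b, b, b) * d(j, j, b) * j * j * j)

Derivation:
Left:  b * d(d(d(b, j, b) * b * j * (j * j) * (j * j), d(b * j, b * (b * b), j * (b * j)), d(j * j, b * b * b * j, d(b, j, j))), d((b * b) * j * j * b, j * d(j, b, b) * b, j * d(b, j, b) * (j * b) * b * d(j, j, j)), d(b, b, b) * d(b, b, b) * j * d(j, j, b) * j * j * b)
  Simplify inside:  d(d(d(b, j, b) * b * j * (j * j) * (j * j), d(b * j, b * (b * b), j * (b * j)), d(j * j, b * b * b * j, d(b, j, j))), d((b * b) * j * j * b, j * d(j, b, b) * b, j * d(b, j, b) * (j * b) * b * d(j, j, j)), d(b, b, b) * d(b, b, b) * j * d(j, j, b) * j * j * b)  →  d(d(b * d(b, j, b) * j * j * j * j * j, d(b * j, b * b * b, b * j * j), d(j * j, b * b * b * j, d(b, j, j))), d(b * b * b * j * j, b * d(j, b, b) * j, b * b * d(b, j, b) * d(j, j, j) * j * j), b * d(b, b, b) * d(b, b, b) * d(j, j, b) * j * j * j)
  Order the arguments:  b * d(d(b * d(b, j, b) * j * j * j * j * j, d(b * j, b * b * b, b * j * j), d(j * j, b * b * b * j, d(b, j, j))), d(b * b * b * j * j, b * d(j, b, b) * j, b * b * d(b, j, b) * d(j, j, j) * j * j), b * d(b, b, b) * d(b, b, b) * d(j, j, b) * j * j * j)
Right:  d(d(j * j * j * j * d(b, j, b) * j * b, d(j * b, (b * b) * b, d(b, j, j)), d(j * j, b * j * b * b, b * j * j)), d(b * j * b * b * j, b * j * d(j, b, b), j * b * d(b, j, b) * d(j, j, j) * j * b), j * b * d(b, b, b) * j * j * d(b, b, b) * d(j, j, b)) * b
  Simplify inside:  d(d(j * j * j * j * d(b, j, b) * j * b, d(j * b, (b * b) * b, d(b, j, j)), d(j * j, b * j * b * b, b * j * j)), d(b * j * b * b * j, b * j * d(j, b, b), j * b * d(b, j, b) * d(j, j, j) * j * b), j * b * d(b, b, b) * j * j * d(b, b, b) * d(j, j, b))  →  d(d(b * d(b, j, b) * j * j * j * j * j, d(b * j, b * b * b, d(b, j, j)), d(j * j, b * b * b * j, b * j * j)), d(b * b * b * j * j, b * d(j, b, b) * j, b * b * d(b, j, b) * d(j, j, j) * j * j), b * d(b, b, b) * d(b, b, b) * d(j, j, b) * j * j * j)
  Sort arguments:  b * d(d(b * d(b, j, b) * j * j * j * j * j, d(b * j, b * b * b, d(b, j, j)), d(j * j, b * b * b * j, b * j * j)), d(b * b * b * j * j, b * d(j, b, b) * j, b * b * d(b, j, b) * d(j, j, j) * j * j), b * d(b, b, b) * d(b, b, b) * d(j, j, b) * j * j * j)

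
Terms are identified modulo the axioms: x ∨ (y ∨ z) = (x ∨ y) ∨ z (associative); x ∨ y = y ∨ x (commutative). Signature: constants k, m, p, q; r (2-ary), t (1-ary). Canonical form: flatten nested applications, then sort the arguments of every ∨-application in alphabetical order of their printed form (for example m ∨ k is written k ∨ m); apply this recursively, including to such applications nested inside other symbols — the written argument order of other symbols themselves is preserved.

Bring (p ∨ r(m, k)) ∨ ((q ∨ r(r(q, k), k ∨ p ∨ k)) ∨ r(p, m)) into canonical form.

Un-nest:  p ∨ r(m, k) ∨ q ∨ r(r(q, k), k ∨ p ∨ k) ∨ r(p, m)
Canonicalize subterm:  r(r(q, k), k ∨ p ∨ k)  →  r(r(q, k), k ∨ k ∨ p)
Sort arguments:  p ∨ q ∨ r(m, k) ∨ r(p, m) ∨ r(r(q, k), k ∨ k ∨ p)

Answer: p ∨ q ∨ r(m, k) ∨ r(p, m) ∨ r(r(q, k), k ∨ k ∨ p)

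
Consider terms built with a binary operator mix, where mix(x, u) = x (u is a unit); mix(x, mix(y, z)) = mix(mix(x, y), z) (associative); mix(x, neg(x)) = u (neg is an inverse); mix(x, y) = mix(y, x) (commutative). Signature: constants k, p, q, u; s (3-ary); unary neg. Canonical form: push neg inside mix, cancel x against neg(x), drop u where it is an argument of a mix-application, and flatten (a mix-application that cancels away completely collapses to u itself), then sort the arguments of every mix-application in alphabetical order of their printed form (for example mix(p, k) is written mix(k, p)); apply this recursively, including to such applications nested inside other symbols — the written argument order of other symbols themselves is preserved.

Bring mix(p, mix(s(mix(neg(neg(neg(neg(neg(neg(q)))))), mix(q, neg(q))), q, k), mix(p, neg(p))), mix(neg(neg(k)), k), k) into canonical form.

Push neg inside:  distribute neg over mix and collapse double neg
Collect terms:  mix(p, s(q, q, k), k, k, k)
Order the arguments:  mix(k, k, k, p, s(q, q, k))

Answer: mix(k, k, k, p, s(q, q, k))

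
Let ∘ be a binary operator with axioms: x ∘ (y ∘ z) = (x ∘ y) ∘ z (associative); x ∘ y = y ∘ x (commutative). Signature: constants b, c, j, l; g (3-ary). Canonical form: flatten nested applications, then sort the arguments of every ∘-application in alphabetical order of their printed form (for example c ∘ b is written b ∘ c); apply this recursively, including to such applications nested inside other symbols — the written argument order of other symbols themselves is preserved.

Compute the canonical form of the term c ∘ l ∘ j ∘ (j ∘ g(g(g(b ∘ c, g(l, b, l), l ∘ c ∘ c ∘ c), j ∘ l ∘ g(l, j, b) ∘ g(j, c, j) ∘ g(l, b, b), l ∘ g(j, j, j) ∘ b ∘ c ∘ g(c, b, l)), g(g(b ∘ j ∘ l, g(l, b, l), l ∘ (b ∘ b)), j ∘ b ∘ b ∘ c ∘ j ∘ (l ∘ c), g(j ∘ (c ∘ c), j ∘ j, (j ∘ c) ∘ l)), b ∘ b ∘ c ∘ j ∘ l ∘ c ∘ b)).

Answer: c ∘ g(g(g(b ∘ c, g(l, b, l), c ∘ c ∘ c ∘ l), g(j, c, j) ∘ g(l, b, b) ∘ g(l, j, b) ∘ j ∘ l, b ∘ c ∘ g(c, b, l) ∘ g(j, j, j) ∘ l), g(g(b ∘ j ∘ l, g(l, b, l), b ∘ b ∘ l), b ∘ b ∘ c ∘ c ∘ j ∘ j ∘ l, g(c ∘ c ∘ j, j ∘ j, c ∘ j ∘ l)), b ∘ b ∘ b ∘ c ∘ c ∘ j ∘ l) ∘ j ∘ j ∘ l

Derivation:
Merge nested applications:  c ∘ l ∘ j ∘ j ∘ g(g(g(b ∘ c, g(l, b, l), l ∘ c ∘ c ∘ c), j ∘ l ∘ g(l, j, b) ∘ g(j, c, j) ∘ g(l, b, b), l ∘ g(j, j, j) ∘ b ∘ c ∘ g(c, b, l)), g(g(b ∘ j ∘ l, g(l, b, l), l ∘ (b ∘ b)), j ∘ b ∘ b ∘ c ∘ j ∘ (l ∘ c), g(j ∘ (c ∘ c), j ∘ j, (j ∘ c) ∘ l)), b ∘ b ∘ c ∘ j ∘ l ∘ c ∘ b)
Canonicalize subterm:  g(g(g(b ∘ c, g(l, b, l), l ∘ c ∘ c ∘ c), j ∘ l ∘ g(l, j, b) ∘ g(j, c, j) ∘ g(l, b, b), l ∘ g(j, j, j) ∘ b ∘ c ∘ g(c, b, l)), g(g(b ∘ j ∘ l, g(l, b, l), l ∘ (b ∘ b)), j ∘ b ∘ b ∘ c ∘ j ∘ (l ∘ c), g(j ∘ (c ∘ c), j ∘ j, (j ∘ c) ∘ l)), b ∘ b ∘ c ∘ j ∘ l ∘ c ∘ b)  →  g(g(g(b ∘ c, g(l, b, l), c ∘ c ∘ c ∘ l), g(j, c, j) ∘ g(l, b, b) ∘ g(l, j, b) ∘ j ∘ l, b ∘ c ∘ g(c, b, l) ∘ g(j, j, j) ∘ l), g(g(b ∘ j ∘ l, g(l, b, l), b ∘ b ∘ l), b ∘ b ∘ c ∘ c ∘ j ∘ j ∘ l, g(c ∘ c ∘ j, j ∘ j, c ∘ j ∘ l)), b ∘ b ∘ b ∘ c ∘ c ∘ j ∘ l)
Sort arguments:  c ∘ g(g(g(b ∘ c, g(l, b, l), c ∘ c ∘ c ∘ l), g(j, c, j) ∘ g(l, b, b) ∘ g(l, j, b) ∘ j ∘ l, b ∘ c ∘ g(c, b, l) ∘ g(j, j, j) ∘ l), g(g(b ∘ j ∘ l, g(l, b, l), b ∘ b ∘ l), b ∘ b ∘ c ∘ c ∘ j ∘ j ∘ l, g(c ∘ c ∘ j, j ∘ j, c ∘ j ∘ l)), b ∘ b ∘ b ∘ c ∘ c ∘ j ∘ l) ∘ j ∘ j ∘ l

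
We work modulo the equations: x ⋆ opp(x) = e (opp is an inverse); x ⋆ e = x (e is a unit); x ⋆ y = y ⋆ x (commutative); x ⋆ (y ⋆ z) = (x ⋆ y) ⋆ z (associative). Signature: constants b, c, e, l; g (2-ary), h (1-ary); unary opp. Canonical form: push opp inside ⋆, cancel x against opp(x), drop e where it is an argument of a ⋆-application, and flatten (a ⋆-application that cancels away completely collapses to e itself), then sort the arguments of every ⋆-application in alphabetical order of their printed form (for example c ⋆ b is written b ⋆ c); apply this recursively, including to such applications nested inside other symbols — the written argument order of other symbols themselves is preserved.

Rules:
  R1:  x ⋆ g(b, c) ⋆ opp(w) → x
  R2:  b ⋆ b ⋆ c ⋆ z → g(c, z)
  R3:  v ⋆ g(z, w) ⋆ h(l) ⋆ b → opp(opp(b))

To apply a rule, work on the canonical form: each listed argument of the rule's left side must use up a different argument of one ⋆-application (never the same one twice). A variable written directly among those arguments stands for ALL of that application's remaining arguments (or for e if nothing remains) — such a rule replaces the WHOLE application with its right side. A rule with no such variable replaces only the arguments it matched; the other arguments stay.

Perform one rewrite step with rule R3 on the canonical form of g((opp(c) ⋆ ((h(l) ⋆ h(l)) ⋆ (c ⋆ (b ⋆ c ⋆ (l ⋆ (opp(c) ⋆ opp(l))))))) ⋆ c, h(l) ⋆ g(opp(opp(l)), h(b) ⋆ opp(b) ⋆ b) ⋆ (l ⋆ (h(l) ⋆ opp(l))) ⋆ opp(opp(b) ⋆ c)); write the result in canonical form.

Canonical form:  g(b ⋆ c ⋆ h(l) ⋆ h(l), b ⋆ g(l, h(b)) ⋆ h(l) ⋆ h(l) ⋆ opp(c))
Apply R3:  consuming b, g(l, h(b)), h(l);  v := h(l) ⋆ opp(c), w := h(b), z := l
Every leftover argument binds to the variable; the entire application is replaced.
New term:  g(b ⋆ c ⋆ h(l) ⋆ h(l), b)

Answer: g(b ⋆ c ⋆ h(l) ⋆ h(l), b)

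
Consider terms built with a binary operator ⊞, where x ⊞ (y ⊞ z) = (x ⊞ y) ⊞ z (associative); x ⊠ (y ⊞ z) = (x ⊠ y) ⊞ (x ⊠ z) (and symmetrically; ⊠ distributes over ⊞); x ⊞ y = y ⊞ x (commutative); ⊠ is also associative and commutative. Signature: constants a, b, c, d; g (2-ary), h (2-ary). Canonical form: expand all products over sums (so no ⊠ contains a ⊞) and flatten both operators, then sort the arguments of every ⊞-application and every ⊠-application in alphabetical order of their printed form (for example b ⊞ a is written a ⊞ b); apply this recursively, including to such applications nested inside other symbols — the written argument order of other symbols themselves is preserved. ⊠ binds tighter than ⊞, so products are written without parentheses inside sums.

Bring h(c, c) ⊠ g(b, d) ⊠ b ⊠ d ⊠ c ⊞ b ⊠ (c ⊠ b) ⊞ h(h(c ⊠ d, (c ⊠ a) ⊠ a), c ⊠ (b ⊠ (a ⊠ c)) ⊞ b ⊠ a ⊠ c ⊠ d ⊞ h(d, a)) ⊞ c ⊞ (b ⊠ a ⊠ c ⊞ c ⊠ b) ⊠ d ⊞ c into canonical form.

Answer: a ⊠ b ⊠ c ⊠ d ⊞ b ⊠ b ⊠ c ⊞ b ⊠ c ⊠ d ⊞ b ⊠ c ⊠ d ⊠ g(b, d) ⊠ h(c, c) ⊞ c ⊞ c ⊞ h(h(c ⊠ d, a ⊠ a ⊠ c), a ⊠ b ⊠ c ⊠ c ⊞ a ⊠ b ⊠ c ⊠ d ⊞ h(d, a))

Derivation:
Expand:  b ⊠ c ⊠ d ⊠ g(b, d) ⊠ h(c, c) ⊞ b ⊠ b ⊠ c ⊞ h(h(c ⊠ d, a ⊠ a ⊠ c), a ⊠ b ⊠ c ⊠ c ⊞ a ⊠ b ⊠ c ⊠ d ⊞ h(d, a)) ⊞ c ⊞ a ⊠ b ⊠ c ⊠ d ⊞ b ⊠ c ⊠ d ⊞ c
Sort:  a ⊠ b ⊠ c ⊠ d ⊞ b ⊠ b ⊠ c ⊞ b ⊠ c ⊠ d ⊞ b ⊠ c ⊠ d ⊠ g(b, d) ⊠ h(c, c) ⊞ c ⊞ c ⊞ h(h(c ⊠ d, a ⊠ a ⊠ c), a ⊠ b ⊠ c ⊠ c ⊞ a ⊠ b ⊠ c ⊠ d ⊞ h(d, a))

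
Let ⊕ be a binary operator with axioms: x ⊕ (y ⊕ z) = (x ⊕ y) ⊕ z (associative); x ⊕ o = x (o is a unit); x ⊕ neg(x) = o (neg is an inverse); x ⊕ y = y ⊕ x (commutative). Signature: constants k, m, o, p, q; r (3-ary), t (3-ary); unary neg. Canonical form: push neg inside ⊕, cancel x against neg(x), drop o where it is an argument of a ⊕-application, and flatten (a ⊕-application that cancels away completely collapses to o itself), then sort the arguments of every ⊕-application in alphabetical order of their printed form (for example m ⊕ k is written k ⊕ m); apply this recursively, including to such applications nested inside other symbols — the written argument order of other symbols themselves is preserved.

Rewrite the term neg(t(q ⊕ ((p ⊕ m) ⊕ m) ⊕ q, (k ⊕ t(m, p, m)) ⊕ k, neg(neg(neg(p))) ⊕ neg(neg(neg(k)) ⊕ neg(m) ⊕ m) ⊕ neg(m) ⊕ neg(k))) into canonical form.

Answer: neg(t(m ⊕ m ⊕ p ⊕ q ⊕ q, k ⊕ k ⊕ t(m, p, m), neg(k) ⊕ neg(k) ⊕ neg(m) ⊕ neg(p)))

Derivation:
Push neg inside:  distribute neg over ⊕ and collapse double neg
Collect:  neg(t(m ⊕ m ⊕ p ⊕ q ⊕ q, k ⊕ k ⊕ t(m, p, m), neg(k) ⊕ neg(k) ⊕ neg(m) ⊕ neg(p)))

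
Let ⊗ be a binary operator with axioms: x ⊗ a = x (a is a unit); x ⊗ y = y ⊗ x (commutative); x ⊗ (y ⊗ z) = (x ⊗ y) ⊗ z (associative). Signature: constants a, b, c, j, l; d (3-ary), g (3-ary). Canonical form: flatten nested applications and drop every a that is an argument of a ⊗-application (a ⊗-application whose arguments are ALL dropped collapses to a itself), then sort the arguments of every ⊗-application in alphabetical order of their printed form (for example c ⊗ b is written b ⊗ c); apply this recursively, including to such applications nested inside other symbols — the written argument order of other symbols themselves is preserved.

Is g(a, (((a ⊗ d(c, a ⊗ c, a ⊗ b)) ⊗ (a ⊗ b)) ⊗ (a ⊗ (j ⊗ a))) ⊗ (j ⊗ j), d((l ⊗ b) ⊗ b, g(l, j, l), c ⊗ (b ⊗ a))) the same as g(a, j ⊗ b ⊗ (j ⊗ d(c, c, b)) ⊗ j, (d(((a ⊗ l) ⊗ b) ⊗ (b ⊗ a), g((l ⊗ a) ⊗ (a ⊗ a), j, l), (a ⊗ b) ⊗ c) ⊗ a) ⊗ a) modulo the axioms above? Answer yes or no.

Left:  g(a, (((a ⊗ d(c, a ⊗ c, a ⊗ b)) ⊗ (a ⊗ b)) ⊗ (a ⊗ (j ⊗ a))) ⊗ (j ⊗ j), d((l ⊗ b) ⊗ b, g(l, j, l), c ⊗ (b ⊗ a)))
  Focus inside:  (((a ⊗ d(c, a ⊗ c, a ⊗ b)) ⊗ (a ⊗ b)) ⊗ (a ⊗ (j ⊗ a))) ⊗ (j ⊗ j)
  Un-nest:  a ⊗ d(c, a ⊗ c, a ⊗ b) ⊗ a ⊗ b ⊗ a ⊗ j ⊗ a ⊗ j ⊗ j
  Simplify inside:  d(c, a ⊗ c, a ⊗ b)  →  d(c, c, b)
  Unit:  drop a (×4)
  Order the arguments:  b ⊗ d(c, c, b) ⊗ j ⊗ j ⊗ j
  Put back:  g(a, b ⊗ d(c, c, b) ⊗ j ⊗ j ⊗ j, d(b ⊗ b ⊗ l, g(l, j, l), b ⊗ c))
Right:  g(a, j ⊗ b ⊗ (j ⊗ d(c, c, b)) ⊗ j, (d(((a ⊗ l) ⊗ b) ⊗ (b ⊗ a), g((l ⊗ a) ⊗ (a ⊗ a), j, l), (a ⊗ b) ⊗ c) ⊗ a) ⊗ a)
  Focus inside:  (d(((a ⊗ l) ⊗ b) ⊗ (b ⊗ a), g((l ⊗ a) ⊗ (a ⊗ a), j, l), (a ⊗ b) ⊗ c) ⊗ a) ⊗ a
  Un-nest:  d(((a ⊗ l) ⊗ b) ⊗ (b ⊗ a), g((l ⊗ a) ⊗ (a ⊗ a), j, l), (a ⊗ b) ⊗ c) ⊗ a ⊗ a
  Inside:  d(((a ⊗ l) ⊗ b) ⊗ (b ⊗ a), g((l ⊗ a) ⊗ (a ⊗ a), j, l), (a ⊗ b) ⊗ c)  →  d(b ⊗ b ⊗ l, g(l, j, l), b ⊗ c)
  Unit:  drop a (×2)
  Sort arguments:  d(b ⊗ b ⊗ l, g(l, j, l), b ⊗ c)
  Reassemble:  g(a, b ⊗ d(c, c, b) ⊗ j ⊗ j ⊗ j, d(b ⊗ b ⊗ l, g(l, j, l), b ⊗ c))

Answer: yes — both canonical forms are g(a, b ⊗ d(c, c, b) ⊗ j ⊗ j ⊗ j, d(b ⊗ b ⊗ l, g(l, j, l), b ⊗ c))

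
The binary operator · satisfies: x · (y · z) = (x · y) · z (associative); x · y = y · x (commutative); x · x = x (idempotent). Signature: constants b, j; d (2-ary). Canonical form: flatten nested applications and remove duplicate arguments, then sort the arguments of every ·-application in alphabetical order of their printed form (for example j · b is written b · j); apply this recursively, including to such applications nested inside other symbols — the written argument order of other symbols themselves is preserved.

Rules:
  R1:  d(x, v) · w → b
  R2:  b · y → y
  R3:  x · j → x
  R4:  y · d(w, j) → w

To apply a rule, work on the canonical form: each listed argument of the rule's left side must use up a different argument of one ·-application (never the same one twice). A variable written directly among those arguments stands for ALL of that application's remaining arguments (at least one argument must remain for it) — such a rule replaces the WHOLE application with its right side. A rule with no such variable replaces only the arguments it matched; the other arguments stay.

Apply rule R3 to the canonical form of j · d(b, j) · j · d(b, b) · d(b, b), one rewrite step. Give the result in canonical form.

Answer: d(b, b) · d(b, j)

Derivation:
Canonical form:  d(b, b) · d(b, j) · j
Match R3:  consume j;  x := d(b, b) · d(b, j)
Every leftover argument binds to the variable; the entire application is replaced.
Giving:  d(b, b) · d(b, j)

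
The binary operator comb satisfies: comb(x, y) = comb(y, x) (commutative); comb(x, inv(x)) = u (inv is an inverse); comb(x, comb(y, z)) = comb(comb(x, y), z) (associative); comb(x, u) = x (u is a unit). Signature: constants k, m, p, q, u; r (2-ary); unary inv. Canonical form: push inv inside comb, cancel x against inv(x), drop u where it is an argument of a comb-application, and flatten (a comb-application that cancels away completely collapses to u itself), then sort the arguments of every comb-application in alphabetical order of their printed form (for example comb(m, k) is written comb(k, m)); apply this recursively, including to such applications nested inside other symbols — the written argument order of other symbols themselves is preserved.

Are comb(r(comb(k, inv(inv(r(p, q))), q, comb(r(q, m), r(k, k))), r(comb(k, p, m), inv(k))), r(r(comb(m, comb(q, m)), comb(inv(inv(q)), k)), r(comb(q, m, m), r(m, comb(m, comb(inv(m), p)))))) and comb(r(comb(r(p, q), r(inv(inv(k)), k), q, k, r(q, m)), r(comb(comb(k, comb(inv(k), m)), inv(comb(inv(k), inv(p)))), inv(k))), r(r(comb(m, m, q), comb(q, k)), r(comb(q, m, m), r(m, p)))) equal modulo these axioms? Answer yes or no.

Answer: yes — both canonical forms are comb(r(comb(k, q, r(k, k), r(p, q), r(q, m)), r(comb(k, m, p), inv(k))), r(r(comb(m, m, q), comb(k, q)), r(comb(m, m, q), r(m, p))))

Derivation:
Left:  comb(r(comb(k, inv(inv(r(p, q))), q, comb(r(q, m), r(k, k))), r(comb(k, p, m), inv(k))), r(r(comb(m, comb(q, m)), comb(inv(inv(q)), k)), r(comb(q, m, m), r(m, comb(m, comb(inv(m), p))))))
  Push inv inside:  distribute inv over comb and collapse double inv
  Combine occurrences:  comb(r(comb(k, q, r(k, k), r(p, q), r(q, m)), r(comb(k, m, p), inv(k))), r(r(comb(m, m, q), comb(k, q)), r(comb(m, m, q), r(m, p))))
Right:  comb(r(comb(r(p, q), r(inv(inv(k)), k), q, k, r(q, m)), r(comb(comb(k, comb(inv(k), m)), inv(comb(inv(k), inv(p)))), inv(k))), r(r(comb(m, m, q), comb(q, k)), r(comb(q, m, m), r(m, p))))
  Push inv inside:  distribute inv over comb and collapse double inv
  Combine occurrences:  comb(r(comb(k, q, r(k, k), r(p, q), r(q, m)), r(comb(k, m, p), inv(k))), r(r(comb(m, m, q), comb(k, q)), r(comb(m, m, q), r(m, p))))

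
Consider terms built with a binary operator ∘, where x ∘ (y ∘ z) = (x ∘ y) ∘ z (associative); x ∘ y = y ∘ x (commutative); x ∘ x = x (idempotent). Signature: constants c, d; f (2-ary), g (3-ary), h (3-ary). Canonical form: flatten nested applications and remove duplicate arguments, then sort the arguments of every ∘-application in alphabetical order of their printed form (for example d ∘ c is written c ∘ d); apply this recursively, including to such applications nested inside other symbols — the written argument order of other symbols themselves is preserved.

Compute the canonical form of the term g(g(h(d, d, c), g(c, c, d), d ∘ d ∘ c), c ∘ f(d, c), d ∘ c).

Answer: g(g(h(d, d, c), g(c, c, d), c ∘ d), c ∘ f(d, c), c ∘ d)

Derivation:
Descend into:  d ∘ d ∘ c
Idempotence:  drop duplicate d
Sort arguments:  c ∘ d
Put back:  g(g(h(d, d, c), g(c, c, d), c ∘ d), c ∘ f(d, c), c ∘ d)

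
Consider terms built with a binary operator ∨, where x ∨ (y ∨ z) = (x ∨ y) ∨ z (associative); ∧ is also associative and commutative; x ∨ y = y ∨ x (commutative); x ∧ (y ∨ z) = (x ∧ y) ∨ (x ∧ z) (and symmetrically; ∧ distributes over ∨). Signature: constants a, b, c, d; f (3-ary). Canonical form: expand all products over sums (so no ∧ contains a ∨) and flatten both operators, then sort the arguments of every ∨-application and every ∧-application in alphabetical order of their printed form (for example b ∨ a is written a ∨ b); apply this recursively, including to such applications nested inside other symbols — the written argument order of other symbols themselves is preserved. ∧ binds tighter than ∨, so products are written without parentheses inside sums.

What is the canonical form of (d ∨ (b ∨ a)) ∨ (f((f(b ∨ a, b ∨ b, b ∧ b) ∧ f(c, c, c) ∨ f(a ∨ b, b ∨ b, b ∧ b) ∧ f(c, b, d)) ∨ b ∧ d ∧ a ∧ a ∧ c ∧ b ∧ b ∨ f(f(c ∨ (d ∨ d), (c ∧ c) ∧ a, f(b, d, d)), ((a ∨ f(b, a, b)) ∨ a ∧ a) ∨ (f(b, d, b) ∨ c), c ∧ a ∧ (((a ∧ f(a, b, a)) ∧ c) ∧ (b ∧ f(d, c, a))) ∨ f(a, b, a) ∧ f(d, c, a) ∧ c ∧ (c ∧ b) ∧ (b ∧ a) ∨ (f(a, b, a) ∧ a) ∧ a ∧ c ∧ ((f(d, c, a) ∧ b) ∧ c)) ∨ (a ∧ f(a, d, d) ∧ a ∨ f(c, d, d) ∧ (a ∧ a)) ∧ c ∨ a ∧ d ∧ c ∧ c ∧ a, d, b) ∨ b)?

Answer: a ∨ b ∨ b ∨ d ∨ f(a ∧ a ∧ b ∧ b ∧ b ∧ c ∧ d ∨ a ∧ a ∧ c ∧ c ∧ d ∨ a ∧ a ∧ c ∧ f(a, d, d) ∨ a ∧ a ∧ c ∧ f(c, d, d) ∨ f(a ∨ b, b ∨ b, b ∧ b) ∧ f(c, b, d) ∨ f(a ∨ b, b ∨ b, b ∧ b) ∧ f(c, c, c) ∨ f(f(c ∨ d ∨ d, a ∧ c ∧ c, f(b, d, d)), a ∨ a ∧ a ∨ c ∨ f(b, a, b) ∨ f(b, d, b), a ∧ a ∧ b ∧ c ∧ c ∧ f(a, b, a) ∧ f(d, c, a) ∨ a ∧ a ∧ b ∧ c ∧ c ∧ f(a, b, a) ∧ f(d, c, a) ∨ a ∧ b ∧ b ∧ c ∧ c ∧ f(a, b, a) ∧ f(d, c, a)), d, b)

Derivation:
Expand:  d ∨ b ∨ a ∨ f(a ∧ a ∧ b ∧ b ∧ b ∧ c ∧ d ∨ a ∧ a ∧ c ∧ c ∧ d ∨ a ∧ a ∧ c ∧ f(a, d, d) ∨ a ∧ a ∧ c ∧ f(c, d, d) ∨ f(a ∨ b, b ∨ b, b ∧ b) ∧ f(c, b, d) ∨ f(a ∨ b, b ∨ b, b ∧ b) ∧ f(c, c, c) ∨ f(f(c ∨ d ∨ d, a ∧ c ∧ c, f(b, d, d)), a ∨ a ∧ a ∨ c ∨ f(b, a, b) ∨ f(b, d, b), a ∧ a ∧ b ∧ c ∧ c ∧ f(a, b, a) ∧ f(d, c, a) ∨ a ∧ a ∧ b ∧ c ∧ c ∧ f(a, b, a) ∧ f(d, c, a) ∨ a ∧ b ∧ b ∧ c ∧ c ∧ f(a, b, a) ∧ f(d, c, a)), d, b) ∨ b
Sort arguments:  a ∨ b ∨ b ∨ d ∨ f(a ∧ a ∧ b ∧ b ∧ b ∧ c ∧ d ∨ a ∧ a ∧ c ∧ c ∧ d ∨ a ∧ a ∧ c ∧ f(a, d, d) ∨ a ∧ a ∧ c ∧ f(c, d, d) ∨ f(a ∨ b, b ∨ b, b ∧ b) ∧ f(c, b, d) ∨ f(a ∨ b, b ∨ b, b ∧ b) ∧ f(c, c, c) ∨ f(f(c ∨ d ∨ d, a ∧ c ∧ c, f(b, d, d)), a ∨ a ∧ a ∨ c ∨ f(b, a, b) ∨ f(b, d, b), a ∧ a ∧ b ∧ c ∧ c ∧ f(a, b, a) ∧ f(d, c, a) ∨ a ∧ a ∧ b ∧ c ∧ c ∧ f(a, b, a) ∧ f(d, c, a) ∨ a ∧ b ∧ b ∧ c ∧ c ∧ f(a, b, a) ∧ f(d, c, a)), d, b)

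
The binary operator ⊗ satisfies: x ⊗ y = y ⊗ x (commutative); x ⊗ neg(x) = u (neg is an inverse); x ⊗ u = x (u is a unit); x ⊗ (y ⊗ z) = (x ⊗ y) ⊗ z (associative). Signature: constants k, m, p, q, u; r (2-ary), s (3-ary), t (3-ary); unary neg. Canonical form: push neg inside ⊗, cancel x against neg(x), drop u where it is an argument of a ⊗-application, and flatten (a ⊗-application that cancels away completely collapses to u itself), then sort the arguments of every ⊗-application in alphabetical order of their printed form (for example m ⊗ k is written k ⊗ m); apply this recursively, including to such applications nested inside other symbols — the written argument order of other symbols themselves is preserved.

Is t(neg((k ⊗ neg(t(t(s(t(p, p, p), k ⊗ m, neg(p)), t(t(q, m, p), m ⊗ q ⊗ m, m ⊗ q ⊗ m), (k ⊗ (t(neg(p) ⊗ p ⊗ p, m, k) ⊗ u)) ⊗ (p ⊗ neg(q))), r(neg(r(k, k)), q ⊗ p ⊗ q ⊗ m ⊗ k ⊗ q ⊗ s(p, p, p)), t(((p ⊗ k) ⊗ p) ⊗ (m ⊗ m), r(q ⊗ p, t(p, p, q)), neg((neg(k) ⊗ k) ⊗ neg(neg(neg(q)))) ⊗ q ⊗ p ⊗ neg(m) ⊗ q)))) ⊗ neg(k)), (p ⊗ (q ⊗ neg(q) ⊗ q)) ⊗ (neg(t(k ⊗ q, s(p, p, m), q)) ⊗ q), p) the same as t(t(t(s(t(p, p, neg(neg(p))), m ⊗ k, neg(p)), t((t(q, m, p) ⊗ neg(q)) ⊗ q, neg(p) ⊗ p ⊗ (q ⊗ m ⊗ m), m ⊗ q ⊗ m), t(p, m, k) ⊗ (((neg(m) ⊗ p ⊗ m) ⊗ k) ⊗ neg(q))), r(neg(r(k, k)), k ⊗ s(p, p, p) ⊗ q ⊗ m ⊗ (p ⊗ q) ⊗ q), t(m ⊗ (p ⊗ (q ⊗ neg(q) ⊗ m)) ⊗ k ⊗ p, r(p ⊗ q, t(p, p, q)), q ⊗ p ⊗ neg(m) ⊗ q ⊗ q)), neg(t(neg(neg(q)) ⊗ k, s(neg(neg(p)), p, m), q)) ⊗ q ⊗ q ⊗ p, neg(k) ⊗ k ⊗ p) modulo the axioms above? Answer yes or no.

Left:  t(neg((k ⊗ neg(t(t(s(t(p, p, p), k ⊗ m, neg(p)), t(t(q, m, p), m ⊗ q ⊗ m, m ⊗ q ⊗ m), (k ⊗ (t(neg(p) ⊗ p ⊗ p, m, k) ⊗ u)) ⊗ (p ⊗ neg(q))), r(neg(r(k, k)), q ⊗ p ⊗ q ⊗ m ⊗ k ⊗ q ⊗ s(p, p, p)), t(((p ⊗ k) ⊗ p) ⊗ (m ⊗ m), r(q ⊗ p, t(p, p, q)), neg((neg(k) ⊗ k) ⊗ neg(neg(neg(q)))) ⊗ q ⊗ p ⊗ neg(m) ⊗ q)))) ⊗ neg(k)), (p ⊗ (q ⊗ neg(q) ⊗ q)) ⊗ (neg(t(k ⊗ q, s(p, p, m), q)) ⊗ q), p)
  Focus inside:  (k ⊗ neg(t(t(s(t(p, p, p), k ⊗ m, neg(p)), t(t(q, m, p), m ⊗ q ⊗ m, m ⊗ q ⊗ m), (k ⊗ (t(neg(p) ⊗ p ⊗ p, m, k) ⊗ u)) ⊗ (p ⊗ neg(q))), r(neg(r(k, k)), q ⊗ p ⊗ q ⊗ m ⊗ k ⊗ q ⊗ s(p, p, p)), t(((p ⊗ k) ⊗ p) ⊗ (m ⊗ m), r(q ⊗ p, t(p, p, q)), neg((neg(k) ⊗ k) ⊗ neg(neg(neg(q)))) ⊗ q ⊗ p ⊗ neg(m) ⊗ q)))) ⊗ neg(k)
  Push neg inside:  distribute neg over ⊗ and collapse double neg
  Inverses cancel:  k cancels
  Collect:  neg(t(t(s(t(p, p, p), k ⊗ m, neg(p)), t(t(q, m, p), m ⊗ m ⊗ q, m ⊗ m ⊗ q), k ⊗ neg(q) ⊗ p ⊗ t(p, m, k)), r(neg(r(k, k)), k ⊗ m ⊗ p ⊗ q ⊗ q ⊗ q ⊗ s(p, p, p)), t(k ⊗ m ⊗ m ⊗ p ⊗ p, r(p ⊗ q, t(p, p, q)), neg(m) ⊗ p ⊗ q ⊗ q ⊗ q)))
  Rebuild:  t(t(t(s(t(p, p, p), k ⊗ m, neg(p)), t(t(q, m, p), m ⊗ m ⊗ q, m ⊗ m ⊗ q), k ⊗ neg(q) ⊗ p ⊗ t(p, m, k)), r(neg(r(k, k)), k ⊗ m ⊗ p ⊗ q ⊗ q ⊗ q ⊗ s(p, p, p)), t(k ⊗ m ⊗ m ⊗ p ⊗ p, r(p ⊗ q, t(p, p, q)), neg(m) ⊗ p ⊗ q ⊗ q ⊗ q)), neg(t(k ⊗ q, s(p, p, m), q)) ⊗ p ⊗ q ⊗ q, p)
Right:  t(t(t(s(t(p, p, neg(neg(p))), m ⊗ k, neg(p)), t((t(q, m, p) ⊗ neg(q)) ⊗ q, neg(p) ⊗ p ⊗ (q ⊗ m ⊗ m), m ⊗ q ⊗ m), t(p, m, k) ⊗ (((neg(m) ⊗ p ⊗ m) ⊗ k) ⊗ neg(q))), r(neg(r(k, k)), k ⊗ s(p, p, p) ⊗ q ⊗ m ⊗ (p ⊗ q) ⊗ q), t(m ⊗ (p ⊗ (q ⊗ neg(q) ⊗ m)) ⊗ k ⊗ p, r(p ⊗ q, t(p, p, q)), q ⊗ p ⊗ neg(m) ⊗ q ⊗ q)), neg(t(neg(neg(q)) ⊗ k, s(neg(neg(p)), p, m), q)) ⊗ q ⊗ q ⊗ p, neg(k) ⊗ k ⊗ p)
  Work inside:  neg(t(neg(neg(q)) ⊗ k, s(neg(neg(p)), p, m), q)) ⊗ q ⊗ q ⊗ p
  Push neg inside:  distribute neg over ⊗ and collapse double neg
  Collect terms:  neg(t(k ⊗ q, s(p, p, m), q)) ⊗ q ⊗ q ⊗ p
  Order the arguments:  neg(t(k ⊗ q, s(p, p, m), q)) ⊗ p ⊗ q ⊗ q
  Put back:  t(t(t(s(t(p, p, p), k ⊗ m, neg(p)), t(t(q, m, p), m ⊗ m ⊗ q, m ⊗ m ⊗ q), k ⊗ neg(q) ⊗ p ⊗ t(p, m, k)), r(neg(r(k, k)), k ⊗ m ⊗ p ⊗ q ⊗ q ⊗ q ⊗ s(p, p, p)), t(k ⊗ m ⊗ m ⊗ p ⊗ p, r(p ⊗ q, t(p, p, q)), neg(m) ⊗ p ⊗ q ⊗ q ⊗ q)), neg(t(k ⊗ q, s(p, p, m), q)) ⊗ p ⊗ q ⊗ q, p)

Answer: yes — both canonical forms are t(t(t(s(t(p, p, p), k ⊗ m, neg(p)), t(t(q, m, p), m ⊗ m ⊗ q, m ⊗ m ⊗ q), k ⊗ neg(q) ⊗ p ⊗ t(p, m, k)), r(neg(r(k, k)), k ⊗ m ⊗ p ⊗ q ⊗ q ⊗ q ⊗ s(p, p, p)), t(k ⊗ m ⊗ m ⊗ p ⊗ p, r(p ⊗ q, t(p, p, q)), neg(m) ⊗ p ⊗ q ⊗ q ⊗ q)), neg(t(k ⊗ q, s(p, p, m), q)) ⊗ p ⊗ q ⊗ q, p)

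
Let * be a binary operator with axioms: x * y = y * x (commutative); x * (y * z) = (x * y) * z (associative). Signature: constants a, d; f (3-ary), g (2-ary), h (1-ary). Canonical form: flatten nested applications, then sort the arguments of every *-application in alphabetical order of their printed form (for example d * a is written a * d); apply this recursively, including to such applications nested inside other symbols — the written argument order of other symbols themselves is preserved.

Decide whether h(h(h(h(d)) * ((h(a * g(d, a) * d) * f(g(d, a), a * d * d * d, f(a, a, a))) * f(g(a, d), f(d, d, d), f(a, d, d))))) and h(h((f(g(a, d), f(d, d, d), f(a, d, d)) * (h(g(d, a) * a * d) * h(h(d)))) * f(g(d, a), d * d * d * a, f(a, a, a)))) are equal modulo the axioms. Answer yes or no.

Answer: yes — both canonical forms are h(h(f(g(a, d), f(d, d, d), f(a, d, d)) * f(g(d, a), a * d * d * d, f(a, a, a)) * h(a * d * g(d, a)) * h(h(d))))

Derivation:
Left:  h(h(h(h(d)) * ((h(a * g(d, a) * d) * f(g(d, a), a * d * d * d, f(a, a, a))) * f(g(a, d), f(d, d, d), f(a, d, d)))))
  Descend into:  h(h(d)) * ((h(a * g(d, a) * d) * f(g(d, a), a * d * d * d, f(a, a, a))) * f(g(a, d), f(d, d, d), f(a, d, d)))
  Un-nest:  h(h(d)) * h(a * g(d, a) * d) * f(g(d, a), a * d * d * d, f(a, a, a)) * f(g(a, d), f(d, d, d), f(a, d, d))
  Canonicalize subterm:  h(a * g(d, a) * d)  →  h(a * d * g(d, a))
  Sort arguments:  f(g(a, d), f(d, d, d), f(a, d, d)) * f(g(d, a), a * d * d * d, f(a, a, a)) * h(a * d * g(d, a)) * h(h(d))
  Rebuild:  h(h(f(g(a, d), f(d, d, d), f(a, d, d)) * f(g(d, a), a * d * d * d, f(a, a, a)) * h(a * d * g(d, a)) * h(h(d))))
Right:  h(h((f(g(a, d), f(d, d, d), f(a, d, d)) * (h(g(d, a) * a * d) * h(h(d)))) * f(g(d, a), d * d * d * a, f(a, a, a))))
  Work inside:  (f(g(a, d), f(d, d, d), f(a, d, d)) * (h(g(d, a) * a * d) * h(h(d)))) * f(g(d, a), d * d * d * a, f(a, a, a))
  Merge nested applications:  f(g(a, d), f(d, d, d), f(a, d, d)) * h(g(d, a) * a * d) * h(h(d)) * f(g(d, a), d * d * d * a, f(a, a, a))
  Canonicalize subterm:  h(g(d, a) * a * d)  →  h(a * d * g(d, a))
  Canonicalize subterm:  f(g(d, a), d * d * d * a, f(a, a, a))  →  f(g(d, a), a * d * d * d, f(a, a, a))
  Sort arguments:  f(g(a, d), f(d, d, d), f(a, d, d)) * f(g(d, a), a * d * d * d, f(a, a, a)) * h(a * d * g(d, a)) * h(h(d))
  Reassemble:  h(h(f(g(a, d), f(d, d, d), f(a, d, d)) * f(g(d, a), a * d * d * d, f(a, a, a)) * h(a * d * g(d, a)) * h(h(d))))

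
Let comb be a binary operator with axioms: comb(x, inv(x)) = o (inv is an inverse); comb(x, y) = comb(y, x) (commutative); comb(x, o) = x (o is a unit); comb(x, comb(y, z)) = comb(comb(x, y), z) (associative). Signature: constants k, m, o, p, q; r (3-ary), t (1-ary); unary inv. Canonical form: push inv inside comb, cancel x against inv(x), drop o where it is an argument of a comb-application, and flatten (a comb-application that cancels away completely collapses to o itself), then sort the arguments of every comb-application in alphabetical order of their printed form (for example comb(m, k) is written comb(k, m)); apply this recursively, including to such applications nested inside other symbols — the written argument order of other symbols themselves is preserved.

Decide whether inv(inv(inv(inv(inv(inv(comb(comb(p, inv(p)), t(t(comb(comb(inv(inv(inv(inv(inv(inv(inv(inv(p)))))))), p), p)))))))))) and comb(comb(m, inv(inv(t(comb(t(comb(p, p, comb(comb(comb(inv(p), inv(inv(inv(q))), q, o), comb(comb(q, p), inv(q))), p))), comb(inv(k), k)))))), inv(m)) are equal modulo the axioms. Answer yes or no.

Left:  inv(inv(inv(inv(inv(inv(comb(comb(p, inv(p)), t(t(comb(comb(inv(inv(inv(inv(inv(inv(inv(inv(p)))))))), p), p))))))))))
  Push inv inside:  distribute inv over comb and collapse double inv
  Inverses cancel:  p cancels
  Collect:  t(t(comb(p, p, p)))
Right:  comb(comb(m, inv(inv(t(comb(t(comb(p, p, comb(comb(comb(inv(p), inv(inv(inv(q))), q, o), comb(comb(q, p), inv(q))), p))), comb(inv(k), k)))))), inv(m))
  Push inv inside:  distribute inv over comb and collapse double inv
  Cancel:  m cancels
  Combine occurrences:  t(t(comb(p, p, p)))

Answer: yes — both canonical forms are t(t(comb(p, p, p)))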